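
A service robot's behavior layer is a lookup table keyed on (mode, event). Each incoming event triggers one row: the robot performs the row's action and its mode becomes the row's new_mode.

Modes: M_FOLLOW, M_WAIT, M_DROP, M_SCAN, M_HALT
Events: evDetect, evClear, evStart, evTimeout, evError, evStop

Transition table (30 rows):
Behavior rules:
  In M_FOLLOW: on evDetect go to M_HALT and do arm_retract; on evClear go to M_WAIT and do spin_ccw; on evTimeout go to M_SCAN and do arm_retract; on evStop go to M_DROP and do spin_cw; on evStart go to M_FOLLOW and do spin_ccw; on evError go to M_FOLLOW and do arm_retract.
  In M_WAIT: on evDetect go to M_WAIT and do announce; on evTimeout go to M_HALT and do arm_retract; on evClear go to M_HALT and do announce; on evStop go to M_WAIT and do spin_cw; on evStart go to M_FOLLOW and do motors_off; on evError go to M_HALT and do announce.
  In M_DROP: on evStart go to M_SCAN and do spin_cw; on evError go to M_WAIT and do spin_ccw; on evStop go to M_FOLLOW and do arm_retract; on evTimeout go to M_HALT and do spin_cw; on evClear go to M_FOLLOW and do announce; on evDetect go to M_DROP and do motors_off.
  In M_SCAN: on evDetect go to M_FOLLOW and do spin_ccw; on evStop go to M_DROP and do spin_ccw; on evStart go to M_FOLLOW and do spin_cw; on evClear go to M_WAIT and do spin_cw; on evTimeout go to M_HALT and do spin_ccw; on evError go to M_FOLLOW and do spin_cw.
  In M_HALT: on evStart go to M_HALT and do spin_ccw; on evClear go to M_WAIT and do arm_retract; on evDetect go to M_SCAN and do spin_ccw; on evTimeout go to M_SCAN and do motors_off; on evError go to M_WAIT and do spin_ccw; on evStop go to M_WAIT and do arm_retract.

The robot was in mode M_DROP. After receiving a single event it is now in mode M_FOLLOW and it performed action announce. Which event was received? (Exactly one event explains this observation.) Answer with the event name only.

evClear

try evDetect: (M_DROP, evDetect) → (M_DROP, motors_off)
try evClear: (M_DROP, evClear) → (M_FOLLOW, announce)  ← matches
try evStart: (M_DROP, evStart) → (M_SCAN, spin_cw)
try evTimeout: (M_DROP, evTimeout) → (M_HALT, spin_cw)
try evError: (M_DROP, evError) → (M_WAIT, spin_ccw)
try evStop: (M_DROP, evStop) → (M_FOLLOW, arm_retract)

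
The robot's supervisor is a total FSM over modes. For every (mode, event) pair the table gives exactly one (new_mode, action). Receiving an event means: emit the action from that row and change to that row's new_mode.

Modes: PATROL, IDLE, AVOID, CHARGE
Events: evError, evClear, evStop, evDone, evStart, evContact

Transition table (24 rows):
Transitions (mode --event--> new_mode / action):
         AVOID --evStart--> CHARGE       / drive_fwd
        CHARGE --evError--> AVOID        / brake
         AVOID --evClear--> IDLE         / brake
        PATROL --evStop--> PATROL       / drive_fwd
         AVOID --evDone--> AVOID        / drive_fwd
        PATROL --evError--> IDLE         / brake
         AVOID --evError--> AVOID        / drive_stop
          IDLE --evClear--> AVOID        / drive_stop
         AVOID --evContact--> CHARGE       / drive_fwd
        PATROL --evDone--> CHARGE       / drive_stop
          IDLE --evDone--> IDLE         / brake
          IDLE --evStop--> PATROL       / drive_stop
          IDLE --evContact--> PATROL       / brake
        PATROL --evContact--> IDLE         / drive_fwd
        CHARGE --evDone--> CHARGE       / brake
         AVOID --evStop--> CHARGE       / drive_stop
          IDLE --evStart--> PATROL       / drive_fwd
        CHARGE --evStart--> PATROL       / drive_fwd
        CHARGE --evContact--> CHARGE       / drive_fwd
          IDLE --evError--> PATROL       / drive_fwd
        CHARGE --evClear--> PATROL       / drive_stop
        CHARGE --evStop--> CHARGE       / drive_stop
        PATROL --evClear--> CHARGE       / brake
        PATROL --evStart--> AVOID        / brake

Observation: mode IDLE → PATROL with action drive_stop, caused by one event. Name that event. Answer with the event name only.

evStop

try evError: (IDLE, evError) → (PATROL, drive_fwd)
try evClear: (IDLE, evClear) → (AVOID, drive_stop)
try evStop: (IDLE, evStop) → (PATROL, drive_stop)  ← matches
try evDone: (IDLE, evDone) → (IDLE, brake)
try evStart: (IDLE, evStart) → (PATROL, drive_fwd)
try evContact: (IDLE, evContact) → (PATROL, brake)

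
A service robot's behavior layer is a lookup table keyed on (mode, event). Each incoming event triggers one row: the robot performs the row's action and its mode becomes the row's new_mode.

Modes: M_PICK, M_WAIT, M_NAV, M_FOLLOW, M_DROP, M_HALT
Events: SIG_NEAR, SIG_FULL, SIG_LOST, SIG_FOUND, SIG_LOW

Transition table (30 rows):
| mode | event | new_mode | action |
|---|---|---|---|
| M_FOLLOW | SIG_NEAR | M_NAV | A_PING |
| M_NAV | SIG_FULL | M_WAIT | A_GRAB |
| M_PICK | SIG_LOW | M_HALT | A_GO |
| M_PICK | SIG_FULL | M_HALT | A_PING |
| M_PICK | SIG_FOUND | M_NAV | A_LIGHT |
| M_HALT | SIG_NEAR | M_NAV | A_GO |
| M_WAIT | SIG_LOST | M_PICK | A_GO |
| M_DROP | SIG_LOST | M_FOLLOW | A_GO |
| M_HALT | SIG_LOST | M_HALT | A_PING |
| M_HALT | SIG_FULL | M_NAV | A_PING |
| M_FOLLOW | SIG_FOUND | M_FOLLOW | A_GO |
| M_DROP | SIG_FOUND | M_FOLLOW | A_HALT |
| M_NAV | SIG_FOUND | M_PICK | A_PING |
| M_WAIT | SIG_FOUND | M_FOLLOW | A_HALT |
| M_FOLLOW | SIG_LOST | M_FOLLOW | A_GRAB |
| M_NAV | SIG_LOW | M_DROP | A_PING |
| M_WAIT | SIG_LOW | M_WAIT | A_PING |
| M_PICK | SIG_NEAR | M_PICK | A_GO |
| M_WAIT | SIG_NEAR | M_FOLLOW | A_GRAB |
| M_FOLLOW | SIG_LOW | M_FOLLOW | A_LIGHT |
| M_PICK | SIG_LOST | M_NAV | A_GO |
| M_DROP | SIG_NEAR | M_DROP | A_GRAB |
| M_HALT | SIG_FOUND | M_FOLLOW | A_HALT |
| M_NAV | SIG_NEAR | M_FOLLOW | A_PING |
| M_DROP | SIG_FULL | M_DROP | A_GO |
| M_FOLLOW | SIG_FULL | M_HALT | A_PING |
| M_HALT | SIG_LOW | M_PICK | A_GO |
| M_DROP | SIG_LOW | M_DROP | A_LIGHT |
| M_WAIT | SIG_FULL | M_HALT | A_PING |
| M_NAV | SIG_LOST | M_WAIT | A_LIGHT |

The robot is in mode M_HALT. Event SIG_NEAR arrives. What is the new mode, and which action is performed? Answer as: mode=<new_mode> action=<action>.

current mode = M_HALT; filter table to that mode:
  (M_HALT, SIG_NEAR) → (M_NAV, A_GO)  ← event matches
  (M_HALT, SIG_LOST) → (M_HALT, A_PING)
  (M_HALT, SIG_FULL) → (M_NAV, A_PING)
  (M_HALT, SIG_FOUND) → (M_FOLLOW, A_HALT)
  (M_HALT, SIG_LOW) → (M_PICK, A_GO)
event = SIG_NEAR selects (M_NAV, A_GO)

mode=M_NAV action=A_GO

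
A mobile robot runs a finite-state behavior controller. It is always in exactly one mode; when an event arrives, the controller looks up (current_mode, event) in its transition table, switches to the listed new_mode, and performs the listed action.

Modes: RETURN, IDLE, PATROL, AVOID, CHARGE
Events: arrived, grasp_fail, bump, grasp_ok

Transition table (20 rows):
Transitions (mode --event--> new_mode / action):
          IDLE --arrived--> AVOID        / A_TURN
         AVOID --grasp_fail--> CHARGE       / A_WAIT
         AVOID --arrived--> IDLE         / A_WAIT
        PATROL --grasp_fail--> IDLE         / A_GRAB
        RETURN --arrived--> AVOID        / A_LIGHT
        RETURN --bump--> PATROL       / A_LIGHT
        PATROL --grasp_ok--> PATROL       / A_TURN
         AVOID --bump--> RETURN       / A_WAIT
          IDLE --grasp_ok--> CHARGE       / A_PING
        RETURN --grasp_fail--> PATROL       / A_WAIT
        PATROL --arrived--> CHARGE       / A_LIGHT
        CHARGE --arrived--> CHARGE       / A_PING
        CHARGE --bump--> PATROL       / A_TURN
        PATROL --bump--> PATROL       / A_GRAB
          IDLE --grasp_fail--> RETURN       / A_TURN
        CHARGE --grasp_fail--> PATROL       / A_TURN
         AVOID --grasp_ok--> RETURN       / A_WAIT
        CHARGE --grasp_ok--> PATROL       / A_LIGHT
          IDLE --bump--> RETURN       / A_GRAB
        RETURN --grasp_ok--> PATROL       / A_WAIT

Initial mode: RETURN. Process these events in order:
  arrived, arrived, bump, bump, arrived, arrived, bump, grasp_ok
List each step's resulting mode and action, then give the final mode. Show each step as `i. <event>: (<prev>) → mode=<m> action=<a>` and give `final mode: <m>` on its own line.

final mode: PATROL

1. arrived: (RETURN) → mode=AVOID action=A_LIGHT
2. arrived: (AVOID) → mode=IDLE action=A_WAIT
3. bump: (IDLE) → mode=RETURN action=A_GRAB
4. bump: (RETURN) → mode=PATROL action=A_LIGHT
5. arrived: (PATROL) → mode=CHARGE action=A_LIGHT
6. arrived: (CHARGE) → mode=CHARGE action=A_PING
7. bump: (CHARGE) → mode=PATROL action=A_TURN
8. grasp_ok: (PATROL) → mode=PATROL action=A_TURN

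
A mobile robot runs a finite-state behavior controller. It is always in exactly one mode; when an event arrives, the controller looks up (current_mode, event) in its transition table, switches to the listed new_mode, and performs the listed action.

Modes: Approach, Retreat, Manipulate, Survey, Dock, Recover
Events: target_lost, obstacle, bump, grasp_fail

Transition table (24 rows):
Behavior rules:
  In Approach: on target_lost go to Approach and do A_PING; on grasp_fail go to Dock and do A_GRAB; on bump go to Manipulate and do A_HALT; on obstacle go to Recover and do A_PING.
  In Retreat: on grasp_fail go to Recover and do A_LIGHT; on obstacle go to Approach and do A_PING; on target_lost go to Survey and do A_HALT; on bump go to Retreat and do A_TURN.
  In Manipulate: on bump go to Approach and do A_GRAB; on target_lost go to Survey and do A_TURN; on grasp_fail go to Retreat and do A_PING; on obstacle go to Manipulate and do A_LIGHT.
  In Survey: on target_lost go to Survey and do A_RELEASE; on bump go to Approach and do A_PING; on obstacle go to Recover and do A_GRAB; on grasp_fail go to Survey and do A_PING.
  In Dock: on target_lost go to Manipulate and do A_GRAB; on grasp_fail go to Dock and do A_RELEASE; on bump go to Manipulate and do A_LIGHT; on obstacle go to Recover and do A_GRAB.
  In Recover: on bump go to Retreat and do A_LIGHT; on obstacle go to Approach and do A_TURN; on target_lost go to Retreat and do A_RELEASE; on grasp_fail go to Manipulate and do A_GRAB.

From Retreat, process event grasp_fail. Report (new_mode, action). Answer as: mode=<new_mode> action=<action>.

current mode = Retreat; filter table to that mode:
  (Retreat, grasp_fail) → (Recover, A_LIGHT)  ← event matches
  (Retreat, obstacle) → (Approach, A_PING)
  (Retreat, target_lost) → (Survey, A_HALT)
  (Retreat, bump) → (Retreat, A_TURN)
event = grasp_fail selects (Recover, A_LIGHT)

mode=Recover action=A_LIGHT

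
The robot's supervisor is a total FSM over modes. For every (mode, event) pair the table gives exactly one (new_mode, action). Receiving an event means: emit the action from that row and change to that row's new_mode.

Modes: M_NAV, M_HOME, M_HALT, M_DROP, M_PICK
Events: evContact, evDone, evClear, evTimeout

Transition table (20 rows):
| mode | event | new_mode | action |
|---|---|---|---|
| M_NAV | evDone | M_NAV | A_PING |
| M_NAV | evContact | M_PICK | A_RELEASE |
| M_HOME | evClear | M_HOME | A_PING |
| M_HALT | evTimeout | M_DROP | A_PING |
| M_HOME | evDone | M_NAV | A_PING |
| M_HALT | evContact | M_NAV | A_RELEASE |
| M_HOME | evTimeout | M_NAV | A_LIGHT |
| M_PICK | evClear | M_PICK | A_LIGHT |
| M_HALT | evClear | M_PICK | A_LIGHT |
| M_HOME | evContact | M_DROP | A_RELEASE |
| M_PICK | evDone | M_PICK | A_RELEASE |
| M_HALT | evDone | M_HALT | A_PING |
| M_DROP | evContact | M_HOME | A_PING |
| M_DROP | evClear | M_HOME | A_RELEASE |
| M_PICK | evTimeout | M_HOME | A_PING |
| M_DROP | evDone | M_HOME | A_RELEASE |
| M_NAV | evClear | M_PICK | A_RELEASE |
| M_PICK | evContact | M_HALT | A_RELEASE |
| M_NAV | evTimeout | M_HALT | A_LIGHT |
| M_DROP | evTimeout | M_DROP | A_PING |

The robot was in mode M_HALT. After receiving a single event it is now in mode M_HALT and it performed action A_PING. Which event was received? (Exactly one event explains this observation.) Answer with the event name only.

evDone

try evContact: (M_HALT, evContact) → (M_NAV, A_RELEASE)
try evDone: (M_HALT, evDone) → (M_HALT, A_PING)  ← matches
try evClear: (M_HALT, evClear) → (M_PICK, A_LIGHT)
try evTimeout: (M_HALT, evTimeout) → (M_DROP, A_PING)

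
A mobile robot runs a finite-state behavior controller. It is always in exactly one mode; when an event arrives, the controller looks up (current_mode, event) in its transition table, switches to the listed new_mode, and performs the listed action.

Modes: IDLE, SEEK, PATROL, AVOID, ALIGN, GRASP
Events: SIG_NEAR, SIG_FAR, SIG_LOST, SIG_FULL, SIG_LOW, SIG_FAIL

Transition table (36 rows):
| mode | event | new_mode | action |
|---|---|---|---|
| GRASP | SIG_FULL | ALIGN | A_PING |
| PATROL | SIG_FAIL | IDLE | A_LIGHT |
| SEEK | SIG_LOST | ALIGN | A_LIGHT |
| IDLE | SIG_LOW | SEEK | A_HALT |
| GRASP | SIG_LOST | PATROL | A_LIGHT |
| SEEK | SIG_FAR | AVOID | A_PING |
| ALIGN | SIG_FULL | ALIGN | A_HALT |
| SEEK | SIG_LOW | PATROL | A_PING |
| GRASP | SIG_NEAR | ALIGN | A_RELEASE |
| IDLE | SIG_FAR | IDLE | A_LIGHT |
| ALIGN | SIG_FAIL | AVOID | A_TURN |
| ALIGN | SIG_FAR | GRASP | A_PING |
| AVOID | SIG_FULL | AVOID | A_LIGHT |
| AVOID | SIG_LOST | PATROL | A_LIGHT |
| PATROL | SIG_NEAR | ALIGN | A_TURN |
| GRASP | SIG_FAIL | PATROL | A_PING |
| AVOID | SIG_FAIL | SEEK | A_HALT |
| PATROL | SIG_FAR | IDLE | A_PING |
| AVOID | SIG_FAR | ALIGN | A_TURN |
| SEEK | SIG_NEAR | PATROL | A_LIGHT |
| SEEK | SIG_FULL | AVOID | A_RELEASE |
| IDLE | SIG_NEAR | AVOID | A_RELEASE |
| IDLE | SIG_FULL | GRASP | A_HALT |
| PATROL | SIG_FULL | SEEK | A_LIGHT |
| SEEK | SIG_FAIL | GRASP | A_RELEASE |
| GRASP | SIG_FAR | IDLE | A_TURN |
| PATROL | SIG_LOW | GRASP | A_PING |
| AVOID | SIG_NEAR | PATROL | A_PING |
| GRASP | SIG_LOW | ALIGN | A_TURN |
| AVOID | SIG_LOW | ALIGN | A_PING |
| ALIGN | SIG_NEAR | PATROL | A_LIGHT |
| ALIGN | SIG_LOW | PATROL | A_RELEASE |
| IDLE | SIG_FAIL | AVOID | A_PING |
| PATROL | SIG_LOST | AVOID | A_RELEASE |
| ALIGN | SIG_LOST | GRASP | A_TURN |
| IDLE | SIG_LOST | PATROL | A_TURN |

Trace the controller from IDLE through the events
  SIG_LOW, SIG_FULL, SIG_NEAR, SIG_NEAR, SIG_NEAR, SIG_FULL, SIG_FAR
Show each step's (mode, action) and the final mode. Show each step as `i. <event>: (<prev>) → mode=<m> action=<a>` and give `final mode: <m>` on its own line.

1. SIG_LOW: (IDLE) → mode=SEEK action=A_HALT
2. SIG_FULL: (SEEK) → mode=AVOID action=A_RELEASE
3. SIG_NEAR: (AVOID) → mode=PATROL action=A_PING
4. SIG_NEAR: (PATROL) → mode=ALIGN action=A_TURN
5. SIG_NEAR: (ALIGN) → mode=PATROL action=A_LIGHT
6. SIG_FULL: (PATROL) → mode=SEEK action=A_LIGHT
7. SIG_FAR: (SEEK) → mode=AVOID action=A_PING

final mode: AVOID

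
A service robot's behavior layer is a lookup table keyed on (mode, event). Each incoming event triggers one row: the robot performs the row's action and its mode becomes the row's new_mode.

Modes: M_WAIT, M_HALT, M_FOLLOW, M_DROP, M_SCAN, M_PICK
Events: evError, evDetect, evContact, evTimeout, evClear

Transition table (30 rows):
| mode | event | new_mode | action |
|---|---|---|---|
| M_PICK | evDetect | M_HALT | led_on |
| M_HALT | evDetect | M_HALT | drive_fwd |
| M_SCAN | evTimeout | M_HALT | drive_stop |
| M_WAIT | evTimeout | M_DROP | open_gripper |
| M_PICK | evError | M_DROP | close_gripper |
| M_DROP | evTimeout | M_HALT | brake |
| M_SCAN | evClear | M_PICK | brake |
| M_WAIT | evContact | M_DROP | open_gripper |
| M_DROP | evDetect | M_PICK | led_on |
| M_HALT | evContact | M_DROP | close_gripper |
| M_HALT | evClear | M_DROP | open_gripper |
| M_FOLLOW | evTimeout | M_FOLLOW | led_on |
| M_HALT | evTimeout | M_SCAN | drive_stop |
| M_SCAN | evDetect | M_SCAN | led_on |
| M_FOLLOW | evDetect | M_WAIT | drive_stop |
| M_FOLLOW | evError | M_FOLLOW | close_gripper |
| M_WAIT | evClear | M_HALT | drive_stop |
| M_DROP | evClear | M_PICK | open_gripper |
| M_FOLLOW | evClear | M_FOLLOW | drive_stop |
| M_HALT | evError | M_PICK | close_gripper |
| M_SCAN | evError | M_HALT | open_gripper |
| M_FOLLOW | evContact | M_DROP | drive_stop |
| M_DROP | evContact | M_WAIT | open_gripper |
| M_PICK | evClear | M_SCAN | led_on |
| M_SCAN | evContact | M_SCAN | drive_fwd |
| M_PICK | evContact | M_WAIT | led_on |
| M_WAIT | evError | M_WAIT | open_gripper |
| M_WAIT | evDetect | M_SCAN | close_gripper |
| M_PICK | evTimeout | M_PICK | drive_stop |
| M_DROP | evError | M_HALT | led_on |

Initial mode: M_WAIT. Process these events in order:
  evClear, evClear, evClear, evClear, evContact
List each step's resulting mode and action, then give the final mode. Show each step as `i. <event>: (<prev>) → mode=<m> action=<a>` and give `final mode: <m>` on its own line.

final mode: M_SCAN

1. evClear: (M_WAIT) → mode=M_HALT action=drive_stop
2. evClear: (M_HALT) → mode=M_DROP action=open_gripper
3. evClear: (M_DROP) → mode=M_PICK action=open_gripper
4. evClear: (M_PICK) → mode=M_SCAN action=led_on
5. evContact: (M_SCAN) → mode=M_SCAN action=drive_fwd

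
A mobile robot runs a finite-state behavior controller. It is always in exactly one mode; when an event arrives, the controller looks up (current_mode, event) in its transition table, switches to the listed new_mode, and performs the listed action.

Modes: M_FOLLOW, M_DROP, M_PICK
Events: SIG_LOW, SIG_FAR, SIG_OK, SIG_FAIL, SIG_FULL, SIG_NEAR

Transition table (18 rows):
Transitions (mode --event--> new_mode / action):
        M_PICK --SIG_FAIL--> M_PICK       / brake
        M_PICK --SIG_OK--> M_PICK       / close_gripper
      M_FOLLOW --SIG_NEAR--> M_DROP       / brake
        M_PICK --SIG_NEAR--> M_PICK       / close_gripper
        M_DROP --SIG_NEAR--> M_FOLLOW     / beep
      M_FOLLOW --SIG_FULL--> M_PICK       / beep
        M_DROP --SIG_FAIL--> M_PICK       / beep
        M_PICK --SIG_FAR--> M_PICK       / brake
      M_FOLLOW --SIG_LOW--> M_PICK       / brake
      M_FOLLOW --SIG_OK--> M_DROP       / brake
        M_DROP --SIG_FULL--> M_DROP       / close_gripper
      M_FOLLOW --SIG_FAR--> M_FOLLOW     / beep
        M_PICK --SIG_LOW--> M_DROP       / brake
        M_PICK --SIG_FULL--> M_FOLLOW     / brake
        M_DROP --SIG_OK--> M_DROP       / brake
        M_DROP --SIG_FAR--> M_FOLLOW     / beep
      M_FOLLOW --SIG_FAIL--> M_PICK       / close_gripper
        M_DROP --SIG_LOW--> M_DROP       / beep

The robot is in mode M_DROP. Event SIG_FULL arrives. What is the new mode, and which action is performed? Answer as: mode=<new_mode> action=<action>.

mode=M_DROP action=close_gripper

current mode = M_DROP; filter table to that mode:
  (M_DROP, SIG_NEAR) → (M_FOLLOW, beep)
  (M_DROP, SIG_FAIL) → (M_PICK, beep)
  (M_DROP, SIG_FULL) → (M_DROP, close_gripper)  ← event matches
  (M_DROP, SIG_OK) → (M_DROP, brake)
  (M_DROP, SIG_FAR) → (M_FOLLOW, beep)
  (M_DROP, SIG_LOW) → (M_DROP, beep)
event = SIG_FULL selects (M_DROP, close_gripper)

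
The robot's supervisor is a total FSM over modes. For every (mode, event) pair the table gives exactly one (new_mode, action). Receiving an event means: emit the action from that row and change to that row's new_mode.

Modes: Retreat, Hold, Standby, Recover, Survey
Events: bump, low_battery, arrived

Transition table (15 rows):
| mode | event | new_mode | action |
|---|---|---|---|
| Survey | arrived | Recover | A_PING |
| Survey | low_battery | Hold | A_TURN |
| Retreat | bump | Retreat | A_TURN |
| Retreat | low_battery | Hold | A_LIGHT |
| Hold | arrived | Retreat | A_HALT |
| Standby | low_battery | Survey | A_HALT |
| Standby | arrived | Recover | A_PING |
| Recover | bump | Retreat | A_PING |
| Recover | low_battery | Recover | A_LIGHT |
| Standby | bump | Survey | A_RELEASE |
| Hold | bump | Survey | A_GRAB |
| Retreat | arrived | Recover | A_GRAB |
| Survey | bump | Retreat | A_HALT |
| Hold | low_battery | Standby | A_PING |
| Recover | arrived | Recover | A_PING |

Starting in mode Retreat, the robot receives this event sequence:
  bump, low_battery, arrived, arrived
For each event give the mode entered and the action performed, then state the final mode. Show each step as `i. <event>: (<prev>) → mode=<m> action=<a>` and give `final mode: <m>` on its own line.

1. bump: (Retreat) → mode=Retreat action=A_TURN
2. low_battery: (Retreat) → mode=Hold action=A_LIGHT
3. arrived: (Hold) → mode=Retreat action=A_HALT
4. arrived: (Retreat) → mode=Recover action=A_GRAB

final mode: Recover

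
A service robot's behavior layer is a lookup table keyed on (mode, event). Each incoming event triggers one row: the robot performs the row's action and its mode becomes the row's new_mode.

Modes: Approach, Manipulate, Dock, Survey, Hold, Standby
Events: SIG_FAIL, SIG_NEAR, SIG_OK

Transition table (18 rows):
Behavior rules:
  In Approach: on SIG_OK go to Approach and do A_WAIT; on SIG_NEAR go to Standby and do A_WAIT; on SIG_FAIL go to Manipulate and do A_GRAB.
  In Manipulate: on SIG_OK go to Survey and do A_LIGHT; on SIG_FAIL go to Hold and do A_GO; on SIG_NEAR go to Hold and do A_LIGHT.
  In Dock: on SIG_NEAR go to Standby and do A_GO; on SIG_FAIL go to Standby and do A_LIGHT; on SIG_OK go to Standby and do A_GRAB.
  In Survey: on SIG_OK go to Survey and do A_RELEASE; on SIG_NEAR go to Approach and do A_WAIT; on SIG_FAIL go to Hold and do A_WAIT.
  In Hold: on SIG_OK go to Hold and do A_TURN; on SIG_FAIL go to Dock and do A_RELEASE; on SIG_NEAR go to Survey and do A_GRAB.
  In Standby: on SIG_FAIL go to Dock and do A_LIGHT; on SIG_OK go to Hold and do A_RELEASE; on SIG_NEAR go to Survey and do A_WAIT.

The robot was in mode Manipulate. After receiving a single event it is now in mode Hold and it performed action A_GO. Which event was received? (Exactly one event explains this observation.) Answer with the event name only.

try SIG_FAIL: (Manipulate, SIG_FAIL) → (Hold, A_GO)  ← matches
try SIG_NEAR: (Manipulate, SIG_NEAR) → (Hold, A_LIGHT)
try SIG_OK: (Manipulate, SIG_OK) → (Survey, A_LIGHT)

SIG_FAIL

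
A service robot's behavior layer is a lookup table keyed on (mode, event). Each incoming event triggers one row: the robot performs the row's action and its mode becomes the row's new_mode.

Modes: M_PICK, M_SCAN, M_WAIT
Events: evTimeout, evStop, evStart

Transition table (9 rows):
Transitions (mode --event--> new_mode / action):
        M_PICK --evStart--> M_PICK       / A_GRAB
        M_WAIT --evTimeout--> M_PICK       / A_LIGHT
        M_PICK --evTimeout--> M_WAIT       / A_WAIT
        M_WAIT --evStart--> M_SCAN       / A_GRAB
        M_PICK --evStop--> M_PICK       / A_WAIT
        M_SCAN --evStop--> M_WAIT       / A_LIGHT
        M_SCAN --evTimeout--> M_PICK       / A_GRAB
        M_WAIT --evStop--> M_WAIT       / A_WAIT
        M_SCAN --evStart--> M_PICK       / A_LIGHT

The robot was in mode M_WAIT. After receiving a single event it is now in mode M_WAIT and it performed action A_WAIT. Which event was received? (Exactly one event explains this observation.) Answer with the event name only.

evStop

try evTimeout: (M_WAIT, evTimeout) → (M_PICK, A_LIGHT)
try evStop: (M_WAIT, evStop) → (M_WAIT, A_WAIT)  ← matches
try evStart: (M_WAIT, evStart) → (M_SCAN, A_GRAB)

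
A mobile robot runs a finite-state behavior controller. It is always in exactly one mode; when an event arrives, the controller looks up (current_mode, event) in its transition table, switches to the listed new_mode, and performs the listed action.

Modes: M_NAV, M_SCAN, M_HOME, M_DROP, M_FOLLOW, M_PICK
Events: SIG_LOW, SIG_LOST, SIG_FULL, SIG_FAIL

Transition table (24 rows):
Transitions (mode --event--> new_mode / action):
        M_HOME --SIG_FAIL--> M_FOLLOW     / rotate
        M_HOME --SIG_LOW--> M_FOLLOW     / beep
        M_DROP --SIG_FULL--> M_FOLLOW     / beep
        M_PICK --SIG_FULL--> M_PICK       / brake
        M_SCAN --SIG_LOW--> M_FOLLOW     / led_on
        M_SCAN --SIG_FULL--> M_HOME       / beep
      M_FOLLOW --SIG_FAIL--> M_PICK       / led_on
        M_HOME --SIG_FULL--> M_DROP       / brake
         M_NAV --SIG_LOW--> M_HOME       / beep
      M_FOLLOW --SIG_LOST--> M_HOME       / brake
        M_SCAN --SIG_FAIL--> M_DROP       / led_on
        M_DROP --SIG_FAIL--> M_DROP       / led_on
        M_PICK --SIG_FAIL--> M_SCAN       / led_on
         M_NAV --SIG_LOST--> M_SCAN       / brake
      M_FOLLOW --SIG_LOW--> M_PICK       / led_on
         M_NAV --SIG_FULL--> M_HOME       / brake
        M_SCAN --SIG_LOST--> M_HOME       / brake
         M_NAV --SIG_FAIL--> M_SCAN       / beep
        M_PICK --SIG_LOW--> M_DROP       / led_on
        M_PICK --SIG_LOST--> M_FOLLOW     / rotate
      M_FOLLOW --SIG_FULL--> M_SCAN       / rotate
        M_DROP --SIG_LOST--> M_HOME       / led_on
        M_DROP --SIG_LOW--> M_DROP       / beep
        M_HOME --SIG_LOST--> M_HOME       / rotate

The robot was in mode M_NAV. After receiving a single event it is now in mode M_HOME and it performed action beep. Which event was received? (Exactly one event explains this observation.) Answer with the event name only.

try SIG_LOW: (M_NAV, SIG_LOW) → (M_HOME, beep)  ← matches
try SIG_LOST: (M_NAV, SIG_LOST) → (M_SCAN, brake)
try SIG_FULL: (M_NAV, SIG_FULL) → (M_HOME, brake)
try SIG_FAIL: (M_NAV, SIG_FAIL) → (M_SCAN, beep)

SIG_LOW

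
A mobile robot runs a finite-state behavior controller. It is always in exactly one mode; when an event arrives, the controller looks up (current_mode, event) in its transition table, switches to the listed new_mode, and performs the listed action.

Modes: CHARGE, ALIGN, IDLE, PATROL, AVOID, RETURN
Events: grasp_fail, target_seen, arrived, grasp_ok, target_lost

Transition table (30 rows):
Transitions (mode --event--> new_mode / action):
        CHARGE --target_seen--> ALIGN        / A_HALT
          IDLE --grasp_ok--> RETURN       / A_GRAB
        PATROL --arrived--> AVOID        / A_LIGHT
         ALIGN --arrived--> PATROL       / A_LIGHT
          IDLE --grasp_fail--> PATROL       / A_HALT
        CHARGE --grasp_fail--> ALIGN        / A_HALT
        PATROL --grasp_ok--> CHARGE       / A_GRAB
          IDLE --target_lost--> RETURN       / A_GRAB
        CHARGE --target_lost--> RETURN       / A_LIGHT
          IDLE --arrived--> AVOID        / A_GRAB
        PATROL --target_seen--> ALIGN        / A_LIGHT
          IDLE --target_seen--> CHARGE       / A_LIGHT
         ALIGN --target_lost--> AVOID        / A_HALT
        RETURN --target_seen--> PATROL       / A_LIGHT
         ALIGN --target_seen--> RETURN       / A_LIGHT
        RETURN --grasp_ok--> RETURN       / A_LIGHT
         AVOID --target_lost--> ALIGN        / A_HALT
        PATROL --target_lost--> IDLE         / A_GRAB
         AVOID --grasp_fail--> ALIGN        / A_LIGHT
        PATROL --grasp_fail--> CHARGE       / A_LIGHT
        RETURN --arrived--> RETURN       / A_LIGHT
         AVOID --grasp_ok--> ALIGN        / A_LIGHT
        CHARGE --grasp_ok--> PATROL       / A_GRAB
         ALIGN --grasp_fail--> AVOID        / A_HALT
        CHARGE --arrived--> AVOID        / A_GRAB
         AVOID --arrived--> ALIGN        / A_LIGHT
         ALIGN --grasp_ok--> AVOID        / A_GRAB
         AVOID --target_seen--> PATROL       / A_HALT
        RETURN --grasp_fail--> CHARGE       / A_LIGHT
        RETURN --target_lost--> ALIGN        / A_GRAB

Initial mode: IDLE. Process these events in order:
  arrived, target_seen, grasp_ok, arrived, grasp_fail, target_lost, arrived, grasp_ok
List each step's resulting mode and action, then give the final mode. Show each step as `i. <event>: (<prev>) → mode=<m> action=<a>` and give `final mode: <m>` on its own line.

1. arrived: (IDLE) → mode=AVOID action=A_GRAB
2. target_seen: (AVOID) → mode=PATROL action=A_HALT
3. grasp_ok: (PATROL) → mode=CHARGE action=A_GRAB
4. arrived: (CHARGE) → mode=AVOID action=A_GRAB
5. grasp_fail: (AVOID) → mode=ALIGN action=A_LIGHT
6. target_lost: (ALIGN) → mode=AVOID action=A_HALT
7. arrived: (AVOID) → mode=ALIGN action=A_LIGHT
8. grasp_ok: (ALIGN) → mode=AVOID action=A_GRAB

final mode: AVOID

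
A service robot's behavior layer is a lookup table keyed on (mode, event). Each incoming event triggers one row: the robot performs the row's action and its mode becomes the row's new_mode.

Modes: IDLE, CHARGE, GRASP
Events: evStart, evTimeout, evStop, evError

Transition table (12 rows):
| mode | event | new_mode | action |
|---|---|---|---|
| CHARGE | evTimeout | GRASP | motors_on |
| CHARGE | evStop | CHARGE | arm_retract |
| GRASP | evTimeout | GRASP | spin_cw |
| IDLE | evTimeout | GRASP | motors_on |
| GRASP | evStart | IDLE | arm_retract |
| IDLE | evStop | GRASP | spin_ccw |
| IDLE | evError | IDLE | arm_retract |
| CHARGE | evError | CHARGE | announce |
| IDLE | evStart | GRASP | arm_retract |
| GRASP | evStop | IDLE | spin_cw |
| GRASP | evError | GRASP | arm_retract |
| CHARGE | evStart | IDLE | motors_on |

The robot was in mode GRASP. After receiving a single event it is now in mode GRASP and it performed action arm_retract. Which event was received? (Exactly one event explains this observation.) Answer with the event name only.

evError

try evStart: (GRASP, evStart) → (IDLE, arm_retract)
try evTimeout: (GRASP, evTimeout) → (GRASP, spin_cw)
try evStop: (GRASP, evStop) → (IDLE, spin_cw)
try evError: (GRASP, evError) → (GRASP, arm_retract)  ← matches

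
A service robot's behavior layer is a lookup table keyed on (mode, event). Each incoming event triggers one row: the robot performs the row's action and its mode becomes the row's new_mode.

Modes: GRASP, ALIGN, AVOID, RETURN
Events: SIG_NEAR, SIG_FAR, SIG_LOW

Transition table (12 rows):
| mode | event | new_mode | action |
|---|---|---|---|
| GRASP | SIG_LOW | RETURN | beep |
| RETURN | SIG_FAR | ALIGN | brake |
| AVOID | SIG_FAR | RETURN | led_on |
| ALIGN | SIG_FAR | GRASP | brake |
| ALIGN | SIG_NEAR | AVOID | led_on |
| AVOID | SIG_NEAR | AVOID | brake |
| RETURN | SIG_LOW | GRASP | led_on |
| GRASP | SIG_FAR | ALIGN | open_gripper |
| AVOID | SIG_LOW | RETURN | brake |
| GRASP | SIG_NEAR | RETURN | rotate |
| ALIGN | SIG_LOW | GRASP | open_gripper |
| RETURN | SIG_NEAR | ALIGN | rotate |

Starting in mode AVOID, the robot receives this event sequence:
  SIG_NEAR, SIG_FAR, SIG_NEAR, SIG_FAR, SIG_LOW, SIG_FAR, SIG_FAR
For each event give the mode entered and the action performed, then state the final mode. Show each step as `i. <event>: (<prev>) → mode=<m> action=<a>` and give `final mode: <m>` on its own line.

1. SIG_NEAR: (AVOID) → mode=AVOID action=brake
2. SIG_FAR: (AVOID) → mode=RETURN action=led_on
3. SIG_NEAR: (RETURN) → mode=ALIGN action=rotate
4. SIG_FAR: (ALIGN) → mode=GRASP action=brake
5. SIG_LOW: (GRASP) → mode=RETURN action=beep
6. SIG_FAR: (RETURN) → mode=ALIGN action=brake
7. SIG_FAR: (ALIGN) → mode=GRASP action=brake

final mode: GRASP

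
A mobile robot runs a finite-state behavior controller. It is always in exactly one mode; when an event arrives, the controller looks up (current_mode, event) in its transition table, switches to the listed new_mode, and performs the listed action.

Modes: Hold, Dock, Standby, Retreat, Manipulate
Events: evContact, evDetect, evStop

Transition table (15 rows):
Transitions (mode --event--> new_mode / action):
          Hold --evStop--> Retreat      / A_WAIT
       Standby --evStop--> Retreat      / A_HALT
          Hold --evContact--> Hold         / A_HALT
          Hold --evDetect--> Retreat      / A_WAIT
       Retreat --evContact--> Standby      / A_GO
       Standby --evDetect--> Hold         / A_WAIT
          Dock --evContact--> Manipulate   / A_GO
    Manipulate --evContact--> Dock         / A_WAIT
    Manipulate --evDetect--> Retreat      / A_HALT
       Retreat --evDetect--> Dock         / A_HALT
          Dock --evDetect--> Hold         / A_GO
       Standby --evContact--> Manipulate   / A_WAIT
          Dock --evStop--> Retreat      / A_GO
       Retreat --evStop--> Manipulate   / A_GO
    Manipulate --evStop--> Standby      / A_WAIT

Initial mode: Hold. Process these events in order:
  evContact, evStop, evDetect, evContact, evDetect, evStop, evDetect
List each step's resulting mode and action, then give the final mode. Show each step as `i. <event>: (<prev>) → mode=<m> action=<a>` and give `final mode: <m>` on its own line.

final mode: Retreat

1. evContact: (Hold) → mode=Hold action=A_HALT
2. evStop: (Hold) → mode=Retreat action=A_WAIT
3. evDetect: (Retreat) → mode=Dock action=A_HALT
4. evContact: (Dock) → mode=Manipulate action=A_GO
5. evDetect: (Manipulate) → mode=Retreat action=A_HALT
6. evStop: (Retreat) → mode=Manipulate action=A_GO
7. evDetect: (Manipulate) → mode=Retreat action=A_HALT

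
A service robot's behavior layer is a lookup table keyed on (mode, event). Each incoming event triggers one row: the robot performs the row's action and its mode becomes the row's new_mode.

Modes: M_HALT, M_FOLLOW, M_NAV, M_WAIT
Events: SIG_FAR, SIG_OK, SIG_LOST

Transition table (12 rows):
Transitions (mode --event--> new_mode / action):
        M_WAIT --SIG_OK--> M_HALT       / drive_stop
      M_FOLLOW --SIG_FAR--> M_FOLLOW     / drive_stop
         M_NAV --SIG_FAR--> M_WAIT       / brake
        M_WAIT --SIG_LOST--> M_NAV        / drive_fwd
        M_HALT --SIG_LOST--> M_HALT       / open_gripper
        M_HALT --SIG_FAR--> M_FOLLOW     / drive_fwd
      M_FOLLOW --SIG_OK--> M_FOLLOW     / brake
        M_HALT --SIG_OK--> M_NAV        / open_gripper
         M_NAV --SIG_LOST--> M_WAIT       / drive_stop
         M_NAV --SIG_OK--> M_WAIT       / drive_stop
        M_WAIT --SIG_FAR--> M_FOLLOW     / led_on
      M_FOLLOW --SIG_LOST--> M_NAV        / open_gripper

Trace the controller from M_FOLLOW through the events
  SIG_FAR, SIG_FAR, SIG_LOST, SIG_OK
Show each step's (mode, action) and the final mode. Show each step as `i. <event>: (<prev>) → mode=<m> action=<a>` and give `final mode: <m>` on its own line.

final mode: M_WAIT

1. SIG_FAR: (M_FOLLOW) → mode=M_FOLLOW action=drive_stop
2. SIG_FAR: (M_FOLLOW) → mode=M_FOLLOW action=drive_stop
3. SIG_LOST: (M_FOLLOW) → mode=M_NAV action=open_gripper
4. SIG_OK: (M_NAV) → mode=M_WAIT action=drive_stop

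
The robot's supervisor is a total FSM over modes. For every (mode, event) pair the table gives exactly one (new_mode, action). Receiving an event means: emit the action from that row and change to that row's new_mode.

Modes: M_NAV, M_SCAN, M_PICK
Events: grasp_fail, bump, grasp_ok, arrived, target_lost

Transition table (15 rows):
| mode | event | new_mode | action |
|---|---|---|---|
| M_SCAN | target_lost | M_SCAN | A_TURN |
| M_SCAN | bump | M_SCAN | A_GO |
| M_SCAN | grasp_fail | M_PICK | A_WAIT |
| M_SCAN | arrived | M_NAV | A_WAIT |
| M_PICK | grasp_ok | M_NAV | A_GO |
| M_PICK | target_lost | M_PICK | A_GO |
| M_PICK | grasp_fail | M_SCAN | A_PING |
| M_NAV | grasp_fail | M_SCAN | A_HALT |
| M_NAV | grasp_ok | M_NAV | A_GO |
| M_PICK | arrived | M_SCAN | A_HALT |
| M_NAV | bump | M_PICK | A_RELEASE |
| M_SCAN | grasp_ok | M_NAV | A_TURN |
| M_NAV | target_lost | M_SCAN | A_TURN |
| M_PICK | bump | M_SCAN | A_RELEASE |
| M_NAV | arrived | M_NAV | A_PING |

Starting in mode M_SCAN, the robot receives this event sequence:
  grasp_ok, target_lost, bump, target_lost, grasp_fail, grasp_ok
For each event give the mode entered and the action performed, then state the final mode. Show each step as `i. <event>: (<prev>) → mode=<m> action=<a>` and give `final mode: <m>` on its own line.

final mode: M_NAV

1. grasp_ok: (M_SCAN) → mode=M_NAV action=A_TURN
2. target_lost: (M_NAV) → mode=M_SCAN action=A_TURN
3. bump: (M_SCAN) → mode=M_SCAN action=A_GO
4. target_lost: (M_SCAN) → mode=M_SCAN action=A_TURN
5. grasp_fail: (M_SCAN) → mode=M_PICK action=A_WAIT
6. grasp_ok: (M_PICK) → mode=M_NAV action=A_GO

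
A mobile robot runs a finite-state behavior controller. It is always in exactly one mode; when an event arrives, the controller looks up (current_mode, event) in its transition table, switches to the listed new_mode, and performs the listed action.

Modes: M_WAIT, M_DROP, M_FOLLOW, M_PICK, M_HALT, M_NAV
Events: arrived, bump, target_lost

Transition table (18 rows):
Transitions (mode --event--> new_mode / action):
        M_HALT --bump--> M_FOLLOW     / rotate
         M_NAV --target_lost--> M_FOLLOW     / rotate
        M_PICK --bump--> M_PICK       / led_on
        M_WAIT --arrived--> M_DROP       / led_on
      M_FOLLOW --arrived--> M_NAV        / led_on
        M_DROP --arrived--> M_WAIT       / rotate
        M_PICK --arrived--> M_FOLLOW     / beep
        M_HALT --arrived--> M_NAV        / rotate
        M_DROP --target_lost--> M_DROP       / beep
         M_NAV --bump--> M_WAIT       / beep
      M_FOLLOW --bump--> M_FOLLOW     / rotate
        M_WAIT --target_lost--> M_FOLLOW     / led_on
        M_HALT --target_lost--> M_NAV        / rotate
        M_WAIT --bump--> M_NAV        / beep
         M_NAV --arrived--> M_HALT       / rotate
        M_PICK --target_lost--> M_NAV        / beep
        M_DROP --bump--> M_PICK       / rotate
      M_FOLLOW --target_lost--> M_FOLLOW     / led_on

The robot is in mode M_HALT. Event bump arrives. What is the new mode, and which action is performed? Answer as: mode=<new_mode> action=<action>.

current mode = M_HALT; filter table to that mode:
  (M_HALT, bump) → (M_FOLLOW, rotate)  ← event matches
  (M_HALT, arrived) → (M_NAV, rotate)
  (M_HALT, target_lost) → (M_NAV, rotate)
event = bump selects (M_FOLLOW, rotate)

mode=M_FOLLOW action=rotate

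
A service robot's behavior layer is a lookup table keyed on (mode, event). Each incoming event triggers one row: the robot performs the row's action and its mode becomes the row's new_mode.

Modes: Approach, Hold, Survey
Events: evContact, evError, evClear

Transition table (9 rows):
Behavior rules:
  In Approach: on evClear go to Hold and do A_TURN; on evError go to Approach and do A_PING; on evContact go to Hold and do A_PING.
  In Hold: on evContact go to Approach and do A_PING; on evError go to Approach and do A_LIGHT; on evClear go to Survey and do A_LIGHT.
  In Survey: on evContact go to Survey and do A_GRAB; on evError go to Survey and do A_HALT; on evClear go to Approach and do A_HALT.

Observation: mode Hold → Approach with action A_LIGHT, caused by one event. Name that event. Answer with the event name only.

evError

try evContact: (Hold, evContact) → (Approach, A_PING)
try evError: (Hold, evError) → (Approach, A_LIGHT)  ← matches
try evClear: (Hold, evClear) → (Survey, A_LIGHT)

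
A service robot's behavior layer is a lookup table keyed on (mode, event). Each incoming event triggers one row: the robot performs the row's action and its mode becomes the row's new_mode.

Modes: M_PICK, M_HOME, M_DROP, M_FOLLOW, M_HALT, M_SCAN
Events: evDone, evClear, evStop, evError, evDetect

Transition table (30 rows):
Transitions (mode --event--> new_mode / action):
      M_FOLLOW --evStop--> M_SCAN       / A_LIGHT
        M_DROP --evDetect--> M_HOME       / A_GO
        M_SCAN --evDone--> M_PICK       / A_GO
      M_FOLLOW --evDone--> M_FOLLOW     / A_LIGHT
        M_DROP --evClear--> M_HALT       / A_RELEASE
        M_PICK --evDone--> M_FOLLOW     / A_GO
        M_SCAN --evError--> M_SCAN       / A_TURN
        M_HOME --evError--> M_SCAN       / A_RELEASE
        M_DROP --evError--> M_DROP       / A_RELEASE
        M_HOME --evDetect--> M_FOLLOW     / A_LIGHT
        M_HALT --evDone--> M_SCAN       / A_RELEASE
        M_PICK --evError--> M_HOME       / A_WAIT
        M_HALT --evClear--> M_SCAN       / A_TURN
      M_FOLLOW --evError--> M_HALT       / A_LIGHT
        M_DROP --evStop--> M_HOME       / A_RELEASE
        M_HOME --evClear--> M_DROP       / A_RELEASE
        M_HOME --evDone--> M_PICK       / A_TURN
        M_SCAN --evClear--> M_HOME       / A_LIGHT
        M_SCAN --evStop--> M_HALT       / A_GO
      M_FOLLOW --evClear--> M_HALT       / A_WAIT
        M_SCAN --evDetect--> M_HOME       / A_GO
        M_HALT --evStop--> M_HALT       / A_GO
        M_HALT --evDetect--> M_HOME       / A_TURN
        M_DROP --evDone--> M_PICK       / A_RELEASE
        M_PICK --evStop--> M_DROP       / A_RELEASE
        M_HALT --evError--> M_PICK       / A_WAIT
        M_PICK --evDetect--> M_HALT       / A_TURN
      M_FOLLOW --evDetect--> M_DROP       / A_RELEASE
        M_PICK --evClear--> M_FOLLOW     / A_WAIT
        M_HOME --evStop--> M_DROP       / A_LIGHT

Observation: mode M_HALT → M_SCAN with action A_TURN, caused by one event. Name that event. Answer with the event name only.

evClear

try evDone: (M_HALT, evDone) → (M_SCAN, A_RELEASE)
try evClear: (M_HALT, evClear) → (M_SCAN, A_TURN)  ← matches
try evStop: (M_HALT, evStop) → (M_HALT, A_GO)
try evError: (M_HALT, evError) → (M_PICK, A_WAIT)
try evDetect: (M_HALT, evDetect) → (M_HOME, A_TURN)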